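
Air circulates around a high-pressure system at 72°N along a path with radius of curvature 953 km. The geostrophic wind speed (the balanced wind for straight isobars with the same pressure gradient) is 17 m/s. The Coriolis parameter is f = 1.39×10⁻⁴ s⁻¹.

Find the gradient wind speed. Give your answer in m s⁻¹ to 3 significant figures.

20.0 m s⁻¹

Around a high, pressure-gradient force acts outward with centrifugal, so Coriolis balances both:
fV = (1/ρ)|∂P/∂n| + V²/R  →  V² − fR·V + fR·V_g = 0
With fR = 1.39×10⁻⁴ × 953×10³ m = 132 m/s:
V = [fR − √((fR)² − 4 fR V_g)]/2 = [132 − √(132² − 4×132×17)]/2 = 20 m/s
Supergeostrophic (V > V_g = 17 m/s), as expected around a high.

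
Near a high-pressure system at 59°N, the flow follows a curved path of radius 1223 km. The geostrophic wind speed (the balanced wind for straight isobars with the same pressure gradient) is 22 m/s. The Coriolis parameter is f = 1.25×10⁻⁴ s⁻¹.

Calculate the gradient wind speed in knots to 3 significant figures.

Around a high, pressure-gradient force acts outward with centrifugal, so Coriolis balances both:
fV = (1/ρ)|∂P/∂n| + V²/R  →  V² − fR·V + fR·V_g = 0
With fR = 1.25×10⁻⁴ × 1223×10³ m = 153 m/s:
V = [fR − √((fR)² − 4 fR V_g)]/2 = [153 − √(153² − 4×153×22)]/2 = 26.6 m/s
Supergeostrophic (V > V_g = 22 m/s), as expected around a high.
Converting: 26.6 m/s × 1.944 = 51.8 knots

51.8 knots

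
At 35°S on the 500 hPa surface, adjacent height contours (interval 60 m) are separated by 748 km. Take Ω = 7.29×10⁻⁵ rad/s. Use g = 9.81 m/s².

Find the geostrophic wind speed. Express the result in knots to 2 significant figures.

Coriolis parameter at 35°S:
f = 2Ω sin φ = 2 × 7.29×10⁻⁵ × sin 35° = 8.36×10⁻⁵ s⁻¹
Height gradient: |∂Z/∂n| = 60 m / 748000 m = 8.02×10⁻⁵
On a pressure surface, geostrophic balance gives V_g = (g/f)|∂Z/∂n|:
V_g = 9.81 × 8.02×10⁻⁵ / 8.36×10⁻⁵ = 9.41 m/s
Converting: 9.41 m/s × 1.944 = 18 knots

18 knots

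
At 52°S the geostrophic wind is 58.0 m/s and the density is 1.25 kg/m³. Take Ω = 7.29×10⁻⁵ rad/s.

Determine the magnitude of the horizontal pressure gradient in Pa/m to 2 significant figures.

8.3×10⁻³ Pa/m

Coriolis parameter at 52°S:
f = 2Ω sin φ = 2 × 7.29×10⁻⁵ × sin 52° = 1.15×10⁻⁴ s⁻¹
Geostrophic balance rearranged: |∂P/∂n| = f ρ V_g
|∂P/∂n| = 1.15×10⁻⁴ × 1.25 × 58.0 = 8.33×10⁻³ Pa/m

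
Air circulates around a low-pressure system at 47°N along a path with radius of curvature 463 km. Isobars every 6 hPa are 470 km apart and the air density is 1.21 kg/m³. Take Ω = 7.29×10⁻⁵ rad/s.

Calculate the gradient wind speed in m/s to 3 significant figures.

Coriolis parameter at 47°N:
f = 2Ω sin φ = 2 × 7.29×10⁻⁵ × sin 47° = 1.07×10⁻⁴ s⁻¹
Pressure gradient: |∂P/∂n| = 600 Pa / 470000 m = 1.28×10⁻³ Pa/m
Geostrophic speed: V_g = |∂P/∂n|/(fρ) = 1.28×10⁻³/(1.07×10⁻⁴ × 1.21) = 9.89 m/s
Around a low, centrifugal force acts outward with Coriolis, so pressure-gradient force balances both:
(1/ρ)|∂P/∂n| = fV + V²/R  →  V² + fR·V − fR·V_g = 0
With fR = 1.07×10⁻⁴ × 463×10³ m = 49.4 m/s:
V = [−fR + √((fR)² + 4 fR V_g)]/2 = [−49.4 + √(49.4² + 4×49.4×9.89)]/2 = 8.45 m/s
Subgeostrophic (V < V_g = 9.89 m/s), as expected around a low.

8.45 m/s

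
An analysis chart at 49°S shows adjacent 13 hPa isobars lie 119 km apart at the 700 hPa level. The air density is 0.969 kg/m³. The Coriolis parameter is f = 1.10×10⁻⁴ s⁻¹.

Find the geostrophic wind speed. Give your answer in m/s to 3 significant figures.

102 m/s

Pressure gradient: |∂P/∂n| = 1300 Pa / 119000 m = 1.09×10⁻² Pa/m
Geostrophic balance (pressure-gradient force = Coriolis force):
V_g = (1/(fρ)) |∂P/∂n| = 1.09×10⁻² / (1.10×10⁻⁴ × 0.969) = 102 m/s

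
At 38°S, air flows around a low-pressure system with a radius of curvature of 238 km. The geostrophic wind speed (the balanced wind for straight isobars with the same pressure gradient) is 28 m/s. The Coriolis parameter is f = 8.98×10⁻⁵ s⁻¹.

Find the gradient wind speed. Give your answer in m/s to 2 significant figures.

16 m/s

Around a low, centrifugal force acts outward with Coriolis, so pressure-gradient force balances both:
(1/ρ)|∂P/∂n| = fV + V²/R  →  V² + fR·V − fR·V_g = 0
With fR = 8.98×10⁻⁵ × 238×10³ m = 21.4 m/s:
V = [−fR + √((fR)² + 4 fR V_g)]/2 = [−21.4 + √(21.4² + 4×21.4×28)]/2 = 16 m/s
Subgeostrophic (V < V_g = 28 m/s), as expected around a low.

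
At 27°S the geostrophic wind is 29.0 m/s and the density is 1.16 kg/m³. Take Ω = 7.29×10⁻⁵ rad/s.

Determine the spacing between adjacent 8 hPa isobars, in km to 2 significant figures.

Coriolis parameter at 27°S:
f = 2Ω sin φ = 2 × 7.29×10⁻⁵ × sin 27° = 6.62×10⁻⁵ s⁻¹
Geostrophic balance rearranged: |∂P/∂n| = f ρ V_g
|∂P/∂n| = 6.62×10⁻⁵ × 1.16 × 29.0 = 2.23×10⁻³ Pa/m
Isobar spacing: Δn = ΔP/|∂P/∂n| = 800 Pa / 2.23×10⁻³ Pa/m = 359277 m ≈ 360 km

360 km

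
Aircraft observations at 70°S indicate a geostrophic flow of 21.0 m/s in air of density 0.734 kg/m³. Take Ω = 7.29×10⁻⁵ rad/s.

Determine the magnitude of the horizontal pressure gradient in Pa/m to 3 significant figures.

2.11×10⁻³ Pa/m

Coriolis parameter at 70°S:
f = 2Ω sin φ = 2 × 7.29×10⁻⁵ × sin 70° = 1.37×10⁻⁴ s⁻¹
Geostrophic balance rearranged: |∂P/∂n| = f ρ V_g
|∂P/∂n| = 1.37×10⁻⁴ × 0.734 × 21.0 = 2.11×10⁻³ Pa/m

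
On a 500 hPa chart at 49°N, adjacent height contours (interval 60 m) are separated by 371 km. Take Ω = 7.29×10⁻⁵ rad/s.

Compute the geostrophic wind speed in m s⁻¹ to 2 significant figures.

14 m s⁻¹

Coriolis parameter at 49°N:
f = 2Ω sin φ = 2 × 7.29×10⁻⁵ × sin 49° = 1.10×10⁻⁴ s⁻¹
Height gradient: |∂Z/∂n| = 60 m / 371000 m = 1.62×10⁻⁴
On a pressure surface, geostrophic balance gives V_g = (g/f)|∂Z/∂n|:
V_g = 9.81 × 1.62×10⁻⁴ / 1.10×10⁻⁴ = 14.4 m/s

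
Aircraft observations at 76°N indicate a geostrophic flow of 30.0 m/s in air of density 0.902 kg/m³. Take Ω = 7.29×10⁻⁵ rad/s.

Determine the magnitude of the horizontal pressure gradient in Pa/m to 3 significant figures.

3.83×10⁻³ Pa/m

Coriolis parameter at 76°N:
f = 2Ω sin φ = 2 × 7.29×10⁻⁵ × sin 76° = 1.41×10⁻⁴ s⁻¹
Geostrophic balance rearranged: |∂P/∂n| = f ρ V_g
|∂P/∂n| = 1.41×10⁻⁴ × 0.902 × 30.0 = 3.83×10⁻³ Pa/m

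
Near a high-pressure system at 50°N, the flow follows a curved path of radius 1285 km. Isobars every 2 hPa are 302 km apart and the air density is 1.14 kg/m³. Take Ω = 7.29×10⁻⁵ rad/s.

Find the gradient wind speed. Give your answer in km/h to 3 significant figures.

Coriolis parameter at 50°N:
f = 2Ω sin φ = 2 × 7.29×10⁻⁵ × sin 50° = 1.12×10⁻⁴ s⁻¹
Pressure gradient: |∂P/∂n| = 200 Pa / 302000 m = 6.62×10⁻⁴ Pa/m
Geostrophic speed: V_g = |∂P/∂n|/(fρ) = 6.62×10⁻⁴/(1.12×10⁻⁴ × 1.14) = 5.20 m/s
Around a high, pressure-gradient force acts outward with centrifugal, so Coriolis balances both:
fV = (1/ρ)|∂P/∂n| + V²/R  →  V² − fR·V + fR·V_g = 0
With fR = 1.12×10⁻⁴ × 1285×10³ m = 144 m/s:
V = [fR − √((fR)² − 4 fR V_g)]/2 = [144 − √(144² − 4×144×5.2)]/2 = 5.4 m/s
Supergeostrophic (V > V_g = 5.2 m/s), as expected around a high.
Converting: 5.4 m/s × 3.6 = 19.5 km/h

19.5 km/h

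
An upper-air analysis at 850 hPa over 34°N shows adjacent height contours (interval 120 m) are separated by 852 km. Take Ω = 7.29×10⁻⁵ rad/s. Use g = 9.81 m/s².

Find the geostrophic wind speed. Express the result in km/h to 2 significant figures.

Coriolis parameter at 34°N:
f = 2Ω sin φ = 2 × 7.29×10⁻⁵ × sin 34° = 8.15×10⁻⁵ s⁻¹
Height gradient: |∂Z/∂n| = 120 m / 852000 m = 1.41×10⁻⁴
On a pressure surface, geostrophic balance gives V_g = (g/f)|∂Z/∂n|:
V_g = 9.81 × 1.41×10⁻⁴ / 8.15×10⁻⁵ = 16.9 m/s
Converting: 16.9 m/s × 3.6 = 61 km/h

61 km/h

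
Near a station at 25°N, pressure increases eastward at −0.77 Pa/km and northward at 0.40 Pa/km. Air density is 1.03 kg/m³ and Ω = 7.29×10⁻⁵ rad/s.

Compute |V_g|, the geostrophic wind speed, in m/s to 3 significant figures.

13.7 m/s

Coriolis parameter at 25°N:
f = 2Ω sin φ = 2 × 7.29×10⁻⁵ × sin 25° = 6.16×10⁻⁵ s⁻¹
Component geostrophic relations (x east, y north):
u_g = −(1/(fρ)) ∂P/∂y,  v_g = (1/(fρ)) ∂P/∂x
u_g = −(0.40×10⁻³)/(6.16×10⁻⁵ × 1.03) = −6.30 m/s;  v_g = (−0.77×10⁻³)/(6.16×10⁻⁵ × 1.03) = −12.1 m/s
|V_g| = √(u_g² + v_g²) = 13.7 m/s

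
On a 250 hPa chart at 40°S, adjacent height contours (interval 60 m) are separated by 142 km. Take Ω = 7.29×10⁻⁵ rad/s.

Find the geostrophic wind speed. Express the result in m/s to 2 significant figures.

Coriolis parameter at 40°S:
f = 2Ω sin φ = 2 × 7.29×10⁻⁵ × sin 40° = 9.37×10⁻⁵ s⁻¹
Height gradient: |∂Z/∂n| = 60 m / 142000 m = 4.23×10⁻⁴
On a pressure surface, geostrophic balance gives V_g = (g/f)|∂Z/∂n|:
V_g = 9.81 × 4.23×10⁻⁴ / 9.37×10⁻⁵ = 44.2 m/s

44 m/s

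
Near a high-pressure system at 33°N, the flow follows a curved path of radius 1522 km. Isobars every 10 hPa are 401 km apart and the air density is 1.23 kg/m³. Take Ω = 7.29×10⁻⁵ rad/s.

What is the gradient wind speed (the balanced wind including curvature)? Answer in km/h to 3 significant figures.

Coriolis parameter at 33°N:
f = 2Ω sin φ = 2 × 7.29×10⁻⁵ × sin 33° = 7.94×10⁻⁵ s⁻¹
Pressure gradient: |∂P/∂n| = 1000 Pa / 401000 m = 2.49×10⁻³ Pa/m
Geostrophic speed: V_g = |∂P/∂n|/(fρ) = 2.49×10⁻³/(7.94×10⁻⁵ × 1.23) = 25.5 m/s
Around a high, pressure-gradient force acts outward with centrifugal, so Coriolis balances both:
fV = (1/ρ)|∂P/∂n| + V²/R  →  V² − fR·V + fR·V_g = 0
With fR = 7.94×10⁻⁵ × 1522×10³ m = 121 m/s:
V = [fR − √((fR)² − 4 fR V_g)]/2 = [121 − √(121² − 4×121×25.5)]/2 = 36.6 m/s
Supergeostrophic (V > V_g = 25.5 m/s), as expected around a high.
Converting: 36.6 m/s × 3.6 = 132 km/h

132 km/h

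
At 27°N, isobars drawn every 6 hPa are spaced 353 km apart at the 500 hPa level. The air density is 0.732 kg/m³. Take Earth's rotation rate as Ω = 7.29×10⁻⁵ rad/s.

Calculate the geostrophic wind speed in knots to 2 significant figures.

68 knots

Coriolis parameter at 27°N:
f = 2Ω sin φ = 2 × 7.29×10⁻⁵ × sin 27° = 6.62×10⁻⁵ s⁻¹
Pressure gradient: |∂P/∂n| = 600 Pa / 353000 m = 1.70×10⁻³ Pa/m
Geostrophic balance (pressure-gradient force = Coriolis force):
V_g = (1/(fρ)) |∂P/∂n| = 1.70×10⁻³ / (6.62×10⁻⁵ × 0.732) = 35.1 m/s
Converting: 35.1 m/s × 1.944 = 68 knots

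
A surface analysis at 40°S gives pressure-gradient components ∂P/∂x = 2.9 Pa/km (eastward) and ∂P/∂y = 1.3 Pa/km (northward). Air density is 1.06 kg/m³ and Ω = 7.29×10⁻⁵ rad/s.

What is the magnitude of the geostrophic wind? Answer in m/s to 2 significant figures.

Coriolis parameter at 40°S:
f = 2Ω sin φ = 2 × 7.29×10⁻⁵ × sin 40° = 9.37×10⁻⁵ s⁻¹
In the Southern Hemisphere f is negative: f = −9.37×10⁻⁵ s⁻¹.
Component geostrophic relations (x east, y north):
u_g = −(1/(fρ)) ∂P/∂y,  v_g = (1/(fρ)) ∂P/∂x
u_g = −(1.3×10⁻³)/(−9.37×10⁻⁵ × 1.06) = 13.1 m/s;  v_g = (2.9×10⁻³)/(−9.37×10⁻⁵ × 1.06) = −29.2 m/s
|V_g| = √(u_g² + v_g²) = 32.0 m/s

32 m/s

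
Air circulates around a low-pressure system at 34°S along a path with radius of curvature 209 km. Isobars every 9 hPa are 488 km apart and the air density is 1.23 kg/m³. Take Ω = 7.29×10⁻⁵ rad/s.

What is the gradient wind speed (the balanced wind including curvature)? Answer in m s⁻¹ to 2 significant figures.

Coriolis parameter at 34°S:
f = 2Ω sin φ = 2 × 7.29×10⁻⁵ × sin 34° = 8.15×10⁻⁵ s⁻¹
Pressure gradient: |∂P/∂n| = 900 Pa / 488000 m = 1.84×10⁻³ Pa/m
Geostrophic speed: V_g = |∂P/∂n|/(fρ) = 1.84×10⁻³/(8.15×10⁻⁵ × 1.23) = 18.4 m/s
Around a low, centrifugal force acts outward with Coriolis, so pressure-gradient force balances both:
(1/ρ)|∂P/∂n| = fV + V²/R  →  V² + fR·V − fR·V_g = 0
With fR = 8.15×10⁻⁵ × 209×10³ m = 17.0 m/s:
V = [−fR + √((fR)² + 4 fR V_g)]/2 = [−17.0 + √(17.0² + 4×17.0×18.4)]/2 = 11.1 m/s
Subgeostrophic (V < V_g = 18.4 m/s), as expected around a low.

11 m s⁻¹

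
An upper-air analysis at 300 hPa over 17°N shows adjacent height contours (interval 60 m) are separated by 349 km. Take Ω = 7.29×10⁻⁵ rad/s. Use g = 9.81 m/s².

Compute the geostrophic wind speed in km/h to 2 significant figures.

140 km/h

Coriolis parameter at 17°N:
f = 2Ω sin φ = 2 × 7.29×10⁻⁵ × sin 17° = 4.26×10⁻⁵ s⁻¹
Height gradient: |∂Z/∂n| = 60 m / 349000 m = 1.72×10⁻⁴
On a pressure surface, geostrophic balance gives V_g = (g/f)|∂Z/∂n|:
V_g = 9.81 × 1.72×10⁻⁴ / 4.26×10⁻⁵ = 39.6 m/s
Converting: 39.6 m/s × 3.6 = 140 km/h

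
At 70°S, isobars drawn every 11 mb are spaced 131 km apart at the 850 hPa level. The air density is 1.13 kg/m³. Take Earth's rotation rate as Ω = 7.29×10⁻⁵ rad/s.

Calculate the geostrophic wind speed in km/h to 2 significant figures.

200 km/h

Coriolis parameter at 70°S:
f = 2Ω sin φ = 2 × 7.29×10⁻⁵ × sin 70° = 1.37×10⁻⁴ s⁻¹
Pressure gradient: |∂P/∂n| = 1100 Pa / 131000 m = 8.40×10⁻³ Pa/m
Geostrophic balance (pressure-gradient force = Coriolis force):
V_g = (1/(fρ)) |∂P/∂n| = 8.40×10⁻³ / (1.37×10⁻⁴ × 1.13) = 54.2 m/s
Converting: 54.2 m/s × 3.6 = 200 km/h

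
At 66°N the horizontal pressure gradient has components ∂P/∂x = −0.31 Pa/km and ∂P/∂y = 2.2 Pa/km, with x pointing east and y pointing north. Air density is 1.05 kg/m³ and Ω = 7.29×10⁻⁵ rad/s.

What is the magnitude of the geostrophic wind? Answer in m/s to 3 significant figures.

15.9 m/s

Coriolis parameter at 66°N:
f = 2Ω sin φ = 2 × 7.29×10⁻⁵ × sin 66° = 1.33×10⁻⁴ s⁻¹
Component geostrophic relations (x east, y north):
u_g = −(1/(fρ)) ∂P/∂y,  v_g = (1/(fρ)) ∂P/∂x
u_g = −(2.2×10⁻³)/(1.33×10⁻⁴ × 1.05) = −15.7 m/s;  v_g = (−0.31×10⁻³)/(1.33×10⁻⁴ × 1.05) = −2.22 m/s
|V_g| = √(u_g² + v_g²) = 15.9 m/s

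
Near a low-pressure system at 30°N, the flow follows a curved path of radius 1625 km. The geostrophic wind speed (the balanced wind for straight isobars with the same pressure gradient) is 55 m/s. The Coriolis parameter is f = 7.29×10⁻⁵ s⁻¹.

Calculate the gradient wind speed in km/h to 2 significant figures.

150 km/h

Around a low, centrifugal force acts outward with Coriolis, so pressure-gradient force balances both:
(1/ρ)|∂P/∂n| = fV + V²/R  →  V² + fR·V − fR·V_g = 0
With fR = 7.29×10⁻⁵ × 1625×10³ m = 118 m/s:
V = [−fR + √((fR)² + 4 fR V_g)]/2 = [−118 + √(118² + 4×118×55)]/2 = 40.9 m/s
Subgeostrophic (V < V_g = 55 m/s), as expected around a low.
Converting: 40.9 m/s × 3.6 = 150 km/h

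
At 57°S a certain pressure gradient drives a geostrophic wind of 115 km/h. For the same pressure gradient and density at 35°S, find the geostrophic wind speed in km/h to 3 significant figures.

168 km/h

With the same pressure gradient and density, V_g ∝ 1/f ∝ 1/sin φ.
V₂ = V₁ · sin φ₁ / sin φ₂ = 115 × sin 57° / sin 35°
V₂ = 115 × 0.8387/0.5736 = 168 km/h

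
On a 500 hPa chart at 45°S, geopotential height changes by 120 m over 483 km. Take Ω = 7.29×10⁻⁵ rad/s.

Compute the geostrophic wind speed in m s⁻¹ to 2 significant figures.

Coriolis parameter at 45°S:
f = 2Ω sin φ = 2 × 7.29×10⁻⁵ × sin 45° = 1.03×10⁻⁴ s⁻¹
Height gradient: |∂Z/∂n| = 120 m / 483000 m = 2.48×10⁻⁴
On a pressure surface, geostrophic balance gives V_g = (g/f)|∂Z/∂n|:
V_g = 9.81 × 2.48×10⁻⁴ / 1.03×10⁻⁴ = 23.6 m/s

24 m s⁻¹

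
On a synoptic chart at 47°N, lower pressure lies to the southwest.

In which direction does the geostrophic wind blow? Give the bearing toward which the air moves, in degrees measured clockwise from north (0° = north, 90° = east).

315°

The pressure-gradient force points toward the southwest (bearing 225°).
Geostrophic balance: in the Northern Hemisphere the Coriolis force deflects motion to the right, so the geostrophic wind blows 90° to the right of the pressure-gradient force (low pressure on the left).
Rotating 225° by 90° clockwise gives 315° — the wind blows toward the northwest.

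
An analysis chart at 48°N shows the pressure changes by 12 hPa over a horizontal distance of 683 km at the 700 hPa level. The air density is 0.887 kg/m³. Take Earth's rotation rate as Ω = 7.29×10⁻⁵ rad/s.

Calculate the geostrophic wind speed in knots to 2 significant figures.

Coriolis parameter at 48°N:
f = 2Ω sin φ = 2 × 7.29×10⁻⁵ × sin 48° = 1.08×10⁻⁴ s⁻¹
Pressure gradient: |∂P/∂n| = 1200 Pa / 683000 m = 1.76×10⁻³ Pa/m
Geostrophic balance (pressure-gradient force = Coriolis force):
V_g = (1/(fρ)) |∂P/∂n| = 1.76×10⁻³ / (1.08×10⁻⁴ × 0.887) = 18.3 m/s
Converting: 18.3 m/s × 1.944 = 36 knots

36 knots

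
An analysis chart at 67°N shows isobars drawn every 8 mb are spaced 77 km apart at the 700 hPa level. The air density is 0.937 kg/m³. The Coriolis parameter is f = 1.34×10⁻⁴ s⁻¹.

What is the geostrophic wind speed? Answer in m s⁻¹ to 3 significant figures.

82.7 m s⁻¹

Pressure gradient: |∂P/∂n| = 800 Pa / 77000 m = 1.04×10⁻² Pa/m
Geostrophic balance (pressure-gradient force = Coriolis force):
V_g = (1/(fρ)) |∂P/∂n| = 1.04×10⁻² / (1.34×10⁻⁴ × 0.937) = 82.7 m/s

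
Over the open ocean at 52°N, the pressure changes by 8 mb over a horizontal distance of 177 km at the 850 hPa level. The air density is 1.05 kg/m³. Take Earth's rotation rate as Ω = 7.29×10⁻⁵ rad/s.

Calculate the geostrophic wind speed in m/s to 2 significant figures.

37 m/s

Coriolis parameter at 52°N:
f = 2Ω sin φ = 2 × 7.29×10⁻⁵ × sin 52° = 1.15×10⁻⁴ s⁻¹
Pressure gradient: |∂P/∂n| = 800 Pa / 177000 m = 4.52×10⁻³ Pa/m
Geostrophic balance (pressure-gradient force = Coriolis force):
V_g = (1/(fρ)) |∂P/∂n| = 4.52×10⁻³ / (1.15×10⁻⁴ × 1.05) = 37.5 m/s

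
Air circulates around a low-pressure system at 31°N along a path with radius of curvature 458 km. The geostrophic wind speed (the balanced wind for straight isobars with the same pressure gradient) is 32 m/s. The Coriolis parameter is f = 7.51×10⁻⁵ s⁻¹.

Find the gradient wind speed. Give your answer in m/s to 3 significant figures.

20.2 m/s

Around a low, centrifugal force acts outward with Coriolis, so pressure-gradient force balances both:
(1/ρ)|∂P/∂n| = fV + V²/R  →  V² + fR·V − fR·V_g = 0
With fR = 7.51×10⁻⁵ × 458×10³ m = 34.4 m/s:
V = [−fR + √((fR)² + 4 fR V_g)]/2 = [−34.4 + √(34.4² + 4×34.4×32)]/2 = 20.2 m/s
Subgeostrophic (V < V_g = 32 m/s), as expected around a low.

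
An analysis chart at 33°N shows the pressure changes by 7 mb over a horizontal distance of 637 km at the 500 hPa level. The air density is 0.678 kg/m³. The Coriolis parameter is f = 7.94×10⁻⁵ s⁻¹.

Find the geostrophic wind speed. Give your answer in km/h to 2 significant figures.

Pressure gradient: |∂P/∂n| = 700 Pa / 637000 m = 1.10×10⁻³ Pa/m
Geostrophic balance (pressure-gradient force = Coriolis force):
V_g = (1/(fρ)) |∂P/∂n| = 1.10×10⁻³ / (7.94×10⁻⁵ × 0.678) = 20.4 m/s
Converting: 20.4 m/s × 3.6 = 73 km/h

73 km/h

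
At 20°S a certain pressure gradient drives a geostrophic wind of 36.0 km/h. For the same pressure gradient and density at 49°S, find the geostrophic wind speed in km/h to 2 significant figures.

16 km/h

With the same pressure gradient and density, V_g ∝ 1/f ∝ 1/sin φ.
V₂ = V₁ · sin φ₁ / sin φ₂ = 36.0 × sin 20° / sin 49°
V₂ = 36.0 × 0.3420/0.7547 = 16 km/h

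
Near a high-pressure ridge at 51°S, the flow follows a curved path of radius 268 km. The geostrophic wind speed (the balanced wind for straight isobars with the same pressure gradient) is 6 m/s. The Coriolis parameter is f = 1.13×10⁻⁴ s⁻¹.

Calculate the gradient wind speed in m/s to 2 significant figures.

Around a high, pressure-gradient force acts outward with centrifugal, so Coriolis balances both:
fV = (1/ρ)|∂P/∂n| + V²/R  →  V² − fR·V + fR·V_g = 0
With fR = 1.13×10⁻⁴ × 268×10³ m = 30.3 m/s:
V = [fR − √((fR)² − 4 fR V_g)]/2 = [30.3 − √(30.3² − 4×30.3×6)]/2 = 8.24 m/s
Supergeostrophic (V > V_g = 6 m/s), as expected around a high.

8.2 m/s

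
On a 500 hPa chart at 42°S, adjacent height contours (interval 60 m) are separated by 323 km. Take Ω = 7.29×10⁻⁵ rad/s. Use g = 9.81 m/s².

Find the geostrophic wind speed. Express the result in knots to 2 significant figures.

36 knots

Coriolis parameter at 42°S:
f = 2Ω sin φ = 2 × 7.29×10⁻⁵ × sin 42° = 9.76×10⁻⁵ s⁻¹
Height gradient: |∂Z/∂n| = 60 m / 323000 m = 1.86×10⁻⁴
On a pressure surface, geostrophic balance gives V_g = (g/f)|∂Z/∂n|:
V_g = 9.81 × 1.86×10⁻⁴ / 9.76×10⁻⁵ = 18.7 m/s
Converting: 18.7 m/s × 1.944 = 36 knots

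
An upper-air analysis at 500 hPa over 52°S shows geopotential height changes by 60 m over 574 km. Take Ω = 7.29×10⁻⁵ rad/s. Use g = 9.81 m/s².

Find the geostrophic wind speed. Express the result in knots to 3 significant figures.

Coriolis parameter at 52°S:
f = 2Ω sin φ = 2 × 7.29×10⁻⁵ × sin 52° = 1.15×10⁻⁴ s⁻¹
Height gradient: |∂Z/∂n| = 60 m / 574000 m = 1.05×10⁻⁴
On a pressure surface, geostrophic balance gives V_g = (g/f)|∂Z/∂n|:
V_g = 9.81 × 1.05×10⁻⁴ / 1.15×10⁻⁴ = 8.93 m/s
Converting: 8.93 m/s × 1.944 = 17.3 knots

17.3 knots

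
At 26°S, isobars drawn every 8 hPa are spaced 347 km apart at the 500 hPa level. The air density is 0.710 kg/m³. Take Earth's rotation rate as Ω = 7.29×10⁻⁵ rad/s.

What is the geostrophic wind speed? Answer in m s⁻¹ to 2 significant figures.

51 m s⁻¹

Coriolis parameter at 26°S:
f = 2Ω sin φ = 2 × 7.29×10⁻⁵ × sin 26° = 6.39×10⁻⁵ s⁻¹
Pressure gradient: |∂P/∂n| = 800 Pa / 347000 m = 2.31×10⁻³ Pa/m
Geostrophic balance (pressure-gradient force = Coriolis force):
V_g = (1/(fρ)) |∂P/∂n| = 2.31×10⁻³ / (6.39×10⁻⁵ × 0.710) = 50.8 m/s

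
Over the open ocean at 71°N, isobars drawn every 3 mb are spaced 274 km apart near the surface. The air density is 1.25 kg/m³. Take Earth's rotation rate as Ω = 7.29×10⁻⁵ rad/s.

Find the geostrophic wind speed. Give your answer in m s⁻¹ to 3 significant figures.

6.35 m s⁻¹

Coriolis parameter at 71°N:
f = 2Ω sin φ = 2 × 7.29×10⁻⁵ × sin 71° = 1.38×10⁻⁴ s⁻¹
Pressure gradient: |∂P/∂n| = 300 Pa / 274000 m = 1.09×10⁻³ Pa/m
Geostrophic balance (pressure-gradient force = Coriolis force):
V_g = (1/(fρ)) |∂P/∂n| = 1.09×10⁻³ / (1.38×10⁻⁴ × 1.25) = 6.35 m/s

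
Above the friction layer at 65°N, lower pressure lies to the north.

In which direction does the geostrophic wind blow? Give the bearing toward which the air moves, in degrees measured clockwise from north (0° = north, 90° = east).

090°

The pressure-gradient force points toward the north (bearing 000°).
Geostrophic balance: in the Northern Hemisphere the Coriolis force deflects motion to the right, so the geostrophic wind blows 90° to the right of the pressure-gradient force (low pressure on the left).
Rotating 000° by 90° clockwise gives 090° — the wind blows toward the east.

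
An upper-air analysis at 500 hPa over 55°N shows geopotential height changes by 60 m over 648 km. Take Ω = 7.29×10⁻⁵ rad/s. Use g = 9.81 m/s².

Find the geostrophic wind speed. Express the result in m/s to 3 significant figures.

Coriolis parameter at 55°N:
f = 2Ω sin φ = 2 × 7.29×10⁻⁵ × sin 55° = 1.19×10⁻⁴ s⁻¹
Height gradient: |∂Z/∂n| = 60 m / 648000 m = 9.26×10⁻⁵
On a pressure surface, geostrophic balance gives V_g = (g/f)|∂Z/∂n|:
V_g = 9.81 × 9.26×10⁻⁵ / 1.19×10⁻⁴ = 7.61 m/s

7.61 m/s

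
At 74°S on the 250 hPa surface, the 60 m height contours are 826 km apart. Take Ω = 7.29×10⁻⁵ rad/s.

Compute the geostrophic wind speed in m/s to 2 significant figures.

Coriolis parameter at 74°S:
f = 2Ω sin φ = 2 × 7.29×10⁻⁵ × sin 74° = 1.40×10⁻⁴ s⁻¹
Height gradient: |∂Z/∂n| = 60 m / 826000 m = 7.26×10⁻⁵
On a pressure surface, geostrophic balance gives V_g = (g/f)|∂Z/∂n|:
V_g = 9.81 × 7.26×10⁻⁵ / 1.40×10⁻⁴ = 5.08 m/s

5.1 m/s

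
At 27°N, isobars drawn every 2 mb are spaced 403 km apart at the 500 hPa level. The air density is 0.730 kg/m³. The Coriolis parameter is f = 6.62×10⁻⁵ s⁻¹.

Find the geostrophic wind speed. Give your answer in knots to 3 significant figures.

Pressure gradient: |∂P/∂n| = 200 Pa / 403000 m = 4.96×10⁻⁴ Pa/m
Geostrophic balance (pressure-gradient force = Coriolis force):
V_g = (1/(fρ)) |∂P/∂n| = 4.96×10⁻⁴ / (6.62×10⁻⁵ × 0.730) = 10.3 m/s
Converting: 10.3 m/s × 1.944 = 20.0 knots

20.0 knots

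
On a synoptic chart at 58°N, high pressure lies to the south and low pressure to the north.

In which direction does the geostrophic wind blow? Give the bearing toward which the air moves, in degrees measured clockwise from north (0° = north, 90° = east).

The pressure-gradient force points toward the north (bearing 000°).
Geostrophic balance: in the Northern Hemisphere the Coriolis force deflects motion to the right, so the geostrophic wind blows 90° to the right of the pressure-gradient force (low pressure on the left).
Rotating 000° by 90° clockwise gives 090° — the wind blows toward the east.

090°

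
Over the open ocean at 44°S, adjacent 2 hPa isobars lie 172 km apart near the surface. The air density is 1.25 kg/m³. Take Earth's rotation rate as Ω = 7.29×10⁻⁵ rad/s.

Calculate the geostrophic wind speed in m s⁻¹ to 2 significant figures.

Coriolis parameter at 44°S:
f = 2Ω sin φ = 2 × 7.29×10⁻⁵ × sin 44° = 1.01×10⁻⁴ s⁻¹
Pressure gradient: |∂P/∂n| = 200 Pa / 172000 m = 1.16×10⁻³ Pa/m
Geostrophic balance (pressure-gradient force = Coriolis force):
V_g = (1/(fρ)) |∂P/∂n| = 1.16×10⁻³ / (1.01×10⁻⁴ × 1.25) = 9.18 m/s

9.2 m s⁻¹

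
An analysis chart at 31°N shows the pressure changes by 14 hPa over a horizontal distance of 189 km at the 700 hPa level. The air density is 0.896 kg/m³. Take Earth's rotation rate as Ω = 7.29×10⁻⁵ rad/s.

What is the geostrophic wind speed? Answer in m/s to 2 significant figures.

110 m/s

Coriolis parameter at 31°N:
f = 2Ω sin φ = 2 × 7.29×10⁻⁵ × sin 31° = 7.51×10⁻⁵ s⁻¹
Pressure gradient: |∂P/∂n| = 1400 Pa / 189000 m = 7.41×10⁻³ Pa/m
Geostrophic balance (pressure-gradient force = Coriolis force):
V_g = (1/(fρ)) |∂P/∂n| = 7.41×10⁻³ / (7.51×10⁻⁵ × 0.896) = 110 m/s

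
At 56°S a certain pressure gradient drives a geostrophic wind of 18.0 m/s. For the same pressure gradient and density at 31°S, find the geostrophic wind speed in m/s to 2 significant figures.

With the same pressure gradient and density, V_g ∝ 1/f ∝ 1/sin φ.
V₂ = V₁ · sin φ₁ / sin φ₂ = 18.0 × sin 56° / sin 31°
V₂ = 18.0 × 0.8290/0.5150 = 29 m/s

29 m/s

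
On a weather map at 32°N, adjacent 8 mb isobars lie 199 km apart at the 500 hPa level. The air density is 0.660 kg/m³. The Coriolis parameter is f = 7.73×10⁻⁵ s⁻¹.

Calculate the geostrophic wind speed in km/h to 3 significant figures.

284 km/h

Pressure gradient: |∂P/∂n| = 800 Pa / 199000 m = 4.02×10⁻³ Pa/m
Geostrophic balance (pressure-gradient force = Coriolis force):
V_g = (1/(fρ)) |∂P/∂n| = 4.02×10⁻³ / (7.73×10⁻⁵ × 0.660) = 78.8 m/s
Converting: 78.8 m/s × 3.6 = 284 km/h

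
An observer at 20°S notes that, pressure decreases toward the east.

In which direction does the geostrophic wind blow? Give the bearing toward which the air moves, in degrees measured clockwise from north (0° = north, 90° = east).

The pressure-gradient force points toward the east (bearing 090°).
Geostrophic balance: in the Southern Hemisphere the Coriolis force deflects motion to the left, so the geostrophic wind blows 90° to the left of the pressure-gradient force (low pressure on the right).
Rotating 090° by 90° counterclockwise gives 000° — the wind blows toward the north.

000°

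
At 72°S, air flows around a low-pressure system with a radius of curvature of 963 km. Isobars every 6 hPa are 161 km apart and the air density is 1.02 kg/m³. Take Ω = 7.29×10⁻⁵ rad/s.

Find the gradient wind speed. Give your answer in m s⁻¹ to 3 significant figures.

Coriolis parameter at 72°S:
f = 2Ω sin φ = 2 × 7.29×10⁻⁵ × sin 72° = 1.39×10⁻⁴ s⁻¹
Pressure gradient: |∂P/∂n| = 600 Pa / 161000 m = 3.73×10⁻³ Pa/m
Geostrophic speed: V_g = |∂P/∂n|/(fρ) = 3.73×10⁻³/(1.39×10⁻⁴ × 1.02) = 26.3 m/s
Around a low, centrifugal force acts outward with Coriolis, so pressure-gradient force balances both:
(1/ρ)|∂P/∂n| = fV + V²/R  →  V² + fR·V − fR·V_g = 0
With fR = 1.39×10⁻⁴ × 963×10³ m = 134 m/s:
V = [−fR + √((fR)² + 4 fR V_g)]/2 = [−134 + √(134² + 4×134×26.3)]/2 = 22.5 m/s
Subgeostrophic (V < V_g = 26.3 m/s), as expected around a low.

22.5 m s⁻¹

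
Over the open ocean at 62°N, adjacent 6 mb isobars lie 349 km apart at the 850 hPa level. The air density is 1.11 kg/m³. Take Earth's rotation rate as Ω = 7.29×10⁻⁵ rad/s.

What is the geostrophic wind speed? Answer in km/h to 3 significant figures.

43.3 km/h

Coriolis parameter at 62°N:
f = 2Ω sin φ = 2 × 7.29×10⁻⁵ × sin 62° = 1.29×10⁻⁴ s⁻¹
Pressure gradient: |∂P/∂n| = 600 Pa / 349000 m = 1.72×10⁻³ Pa/m
Geostrophic balance (pressure-gradient force = Coriolis force):
V_g = (1/(fρ)) |∂P/∂n| = 1.72×10⁻³ / (1.29×10⁻⁴ × 1.11) = 12.0 m/s
Converting: 12.0 m/s × 3.6 = 43.3 km/h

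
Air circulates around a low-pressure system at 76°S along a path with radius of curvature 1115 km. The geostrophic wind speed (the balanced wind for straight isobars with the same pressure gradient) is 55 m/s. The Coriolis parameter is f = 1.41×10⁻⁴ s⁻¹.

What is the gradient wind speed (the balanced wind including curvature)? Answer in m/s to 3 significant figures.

43.2 m/s

Around a low, centrifugal force acts outward with Coriolis, so pressure-gradient force balances both:
(1/ρ)|∂P/∂n| = fV + V²/R  →  V² + fR·V − fR·V_g = 0
With fR = 1.41×10⁻⁴ × 1115×10³ m = 157 m/s:
V = [−fR + √((fR)² + 4 fR V_g)]/2 = [−157 + √(157² + 4×157×55)]/2 = 43.2 m/s
Subgeostrophic (V < V_g = 55 m/s), as expected around a low.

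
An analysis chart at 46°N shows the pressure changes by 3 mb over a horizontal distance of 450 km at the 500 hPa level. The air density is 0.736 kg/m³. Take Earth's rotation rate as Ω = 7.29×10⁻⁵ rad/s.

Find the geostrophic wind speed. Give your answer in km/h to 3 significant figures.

Coriolis parameter at 46°N:
f = 2Ω sin φ = 2 × 7.29×10⁻⁵ × sin 46° = 1.05×10⁻⁴ s⁻¹
Pressure gradient: |∂P/∂n| = 300 Pa / 450000 m = 6.67×10⁻⁴ Pa/m
Geostrophic balance (pressure-gradient force = Coriolis force):
V_g = (1/(fρ)) |∂P/∂n| = 6.67×10⁻⁴ / (1.05×10⁻⁴ × 0.736) = 8.64 m/s
Converting: 8.64 m/s × 3.6 = 31.1 km/h

31.1 km/h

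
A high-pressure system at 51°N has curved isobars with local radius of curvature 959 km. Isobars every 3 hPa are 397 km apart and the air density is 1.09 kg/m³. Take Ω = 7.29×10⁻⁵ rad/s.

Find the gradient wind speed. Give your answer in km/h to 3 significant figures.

Coriolis parameter at 51°N:
f = 2Ω sin φ = 2 × 7.29×10⁻⁵ × sin 51° = 1.13×10⁻⁴ s⁻¹
Pressure gradient: |∂P/∂n| = 300 Pa / 397000 m = 7.56×10⁻⁴ Pa/m
Geostrophic speed: V_g = |∂P/∂n|/(fρ) = 7.56×10⁻⁴/(1.13×10⁻⁴ × 1.09) = 6.12 m/s
Around a high, pressure-gradient force acts outward with centrifugal, so Coriolis balances both:
fV = (1/ρ)|∂P/∂n| + V²/R  →  V² − fR·V + fR·V_g = 0
With fR = 1.13×10⁻⁴ × 959×10³ m = 109 m/s:
V = [fR − √((fR)² − 4 fR V_g)]/2 = [109 − √(109² − 4×109×6.12)]/2 = 6.51 m/s
Supergeostrophic (V > V_g = 6.12 m/s), as expected around a high.
Converting: 6.51 m/s × 3.6 = 23.4 km/h

23.4 km/h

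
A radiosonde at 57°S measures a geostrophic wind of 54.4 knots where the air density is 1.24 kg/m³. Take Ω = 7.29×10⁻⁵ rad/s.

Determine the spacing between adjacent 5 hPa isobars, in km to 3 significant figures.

Coriolis parameter at 57°S:
f = 2Ω sin φ = 2 × 7.29×10⁻⁵ × sin 57° = 1.22×10⁻⁴ s⁻¹
Wind speed in SI: 54.4 knots = 28.0 m/s
Geostrophic balance rearranged: |∂P/∂n| = f ρ V_g
|∂P/∂n| = 1.22×10⁻⁴ × 1.24 × 28.0 = 4.24×10⁻³ Pa/m
Isobar spacing: Δn = ΔP/|∂P/∂n| = 500 Pa / 4.24×10⁻³ Pa/m = 117832 m ≈ 118 km

118 km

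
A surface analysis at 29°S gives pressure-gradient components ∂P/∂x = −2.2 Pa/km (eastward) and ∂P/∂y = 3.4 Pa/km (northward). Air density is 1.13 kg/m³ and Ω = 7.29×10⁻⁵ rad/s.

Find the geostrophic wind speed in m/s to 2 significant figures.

Coriolis parameter at 29°S:
f = 2Ω sin φ = 2 × 7.29×10⁻⁵ × sin 29° = 7.07×10⁻⁵ s⁻¹
In the Southern Hemisphere f is negative: f = −7.07×10⁻⁵ s⁻¹.
Component geostrophic relations (x east, y north):
u_g = −(1/(fρ)) ∂P/∂y,  v_g = (1/(fρ)) ∂P/∂x
u_g = −(3.4×10⁻³)/(−7.07×10⁻⁵ × 1.13) = 42.6 m/s;  v_g = (−2.2×10⁻³)/(−7.07×10⁻⁵ × 1.13) = 27.5 m/s
|V_g| = √(u_g² + v_g²) = 50.7 m/s

51 m/s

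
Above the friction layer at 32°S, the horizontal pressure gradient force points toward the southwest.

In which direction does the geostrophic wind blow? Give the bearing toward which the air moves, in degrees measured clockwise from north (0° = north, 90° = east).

The pressure-gradient force points toward the southwest (bearing 225°).
Geostrophic balance: in the Southern Hemisphere the Coriolis force deflects motion to the left, so the geostrophic wind blows 90° to the left of the pressure-gradient force (low pressure on the right).
Rotating 225° by 90° counterclockwise gives 135° — the wind blows toward the southeast.

135°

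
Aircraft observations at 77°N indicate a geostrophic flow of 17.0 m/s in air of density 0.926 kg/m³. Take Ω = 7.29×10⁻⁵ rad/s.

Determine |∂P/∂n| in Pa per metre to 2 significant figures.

2.2×10⁻³ Pa/m

Coriolis parameter at 77°N:
f = 2Ω sin φ = 2 × 7.29×10⁻⁵ × sin 77° = 1.42×10⁻⁴ s⁻¹
Geostrophic balance rearranged: |∂P/∂n| = f ρ V_g
|∂P/∂n| = 1.42×10⁻⁴ × 0.926 × 17.0 = 2.24×10⁻³ Pa/m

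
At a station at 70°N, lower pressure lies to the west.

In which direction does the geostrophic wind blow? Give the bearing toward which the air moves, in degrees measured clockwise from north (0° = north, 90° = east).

000°

The pressure-gradient force points toward the west (bearing 270°).
Geostrophic balance: in the Northern Hemisphere the Coriolis force deflects motion to the right, so the geostrophic wind blows 90° to the right of the pressure-gradient force (low pressure on the left).
Rotating 270° by 90° clockwise gives 000° — the wind blows toward the north.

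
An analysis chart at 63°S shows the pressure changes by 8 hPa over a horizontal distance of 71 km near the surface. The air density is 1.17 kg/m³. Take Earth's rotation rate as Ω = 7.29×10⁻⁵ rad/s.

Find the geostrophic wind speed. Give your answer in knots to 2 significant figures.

140 knots

Coriolis parameter at 63°S:
f = 2Ω sin φ = 2 × 7.29×10⁻⁵ × sin 63° = 1.30×10⁻⁴ s⁻¹
Pressure gradient: |∂P/∂n| = 800 Pa / 71000 m = 1.13×10⁻² Pa/m
Geostrophic balance (pressure-gradient force = Coriolis force):
V_g = (1/(fρ)) |∂P/∂n| = 1.13×10⁻² / (1.30×10⁻⁴ × 1.17) = 74.1 m/s
Converting: 74.1 m/s × 1.944 = 140 knots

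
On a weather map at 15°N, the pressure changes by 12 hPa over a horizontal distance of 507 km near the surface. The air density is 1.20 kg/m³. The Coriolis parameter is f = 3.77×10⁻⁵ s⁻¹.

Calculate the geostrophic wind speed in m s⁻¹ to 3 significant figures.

52.3 m s⁻¹

Pressure gradient: |∂P/∂n| = 1200 Pa / 507000 m = 2.37×10⁻³ Pa/m
Geostrophic balance (pressure-gradient force = Coriolis force):
V_g = (1/(fρ)) |∂P/∂n| = 2.37×10⁻³ / (3.77×10⁻⁵ × 1.20) = 52.3 m/s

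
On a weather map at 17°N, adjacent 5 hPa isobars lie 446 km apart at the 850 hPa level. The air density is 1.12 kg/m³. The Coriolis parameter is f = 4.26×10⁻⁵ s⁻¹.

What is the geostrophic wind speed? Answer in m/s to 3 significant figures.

23.5 m/s

Pressure gradient: |∂P/∂n| = 500 Pa / 446000 m = 1.12×10⁻³ Pa/m
Geostrophic balance (pressure-gradient force = Coriolis force):
V_g = (1/(fρ)) |∂P/∂n| = 1.12×10⁻³ / (4.26×10⁻⁵ × 1.12) = 23.5 m/s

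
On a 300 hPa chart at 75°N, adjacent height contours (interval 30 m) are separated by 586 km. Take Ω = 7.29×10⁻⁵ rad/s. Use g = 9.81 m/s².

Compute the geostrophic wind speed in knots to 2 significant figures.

6.9 knots

Coriolis parameter at 75°N:
f = 2Ω sin φ = 2 × 7.29×10⁻⁵ × sin 75° = 1.41×10⁻⁴ s⁻¹
Height gradient: |∂Z/∂n| = 30 m / 586000 m = 5.12×10⁻⁵
On a pressure surface, geostrophic balance gives V_g = (g/f)|∂Z/∂n|:
V_g = 9.81 × 5.12×10⁻⁵ / 1.41×10⁻⁴ = 3.57 m/s
Converting: 3.57 m/s × 1.944 = 6.9 knots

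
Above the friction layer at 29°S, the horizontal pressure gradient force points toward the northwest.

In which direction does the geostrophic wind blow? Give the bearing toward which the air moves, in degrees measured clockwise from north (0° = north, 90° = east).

The pressure-gradient force points toward the northwest (bearing 315°).
Geostrophic balance: in the Southern Hemisphere the Coriolis force deflects motion to the left, so the geostrophic wind blows 90° to the left of the pressure-gradient force (low pressure on the right).
Rotating 315° by 90° counterclockwise gives 225° — the wind blows toward the southwest.

225°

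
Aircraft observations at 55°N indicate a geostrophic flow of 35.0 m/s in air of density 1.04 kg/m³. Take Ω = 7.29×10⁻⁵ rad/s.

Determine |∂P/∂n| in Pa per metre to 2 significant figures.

4.3×10⁻³ Pa/m

Coriolis parameter at 55°N:
f = 2Ω sin φ = 2 × 7.29×10⁻⁵ × sin 55° = 1.19×10⁻⁴ s⁻¹
Geostrophic balance rearranged: |∂P/∂n| = f ρ V_g
|∂P/∂n| = 1.19×10⁻⁴ × 1.04 × 35.0 = 4.35×10⁻³ Pa/m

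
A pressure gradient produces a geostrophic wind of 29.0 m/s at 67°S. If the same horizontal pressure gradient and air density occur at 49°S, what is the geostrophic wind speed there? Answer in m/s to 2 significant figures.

With the same pressure gradient and density, V_g ∝ 1/f ∝ 1/sin φ.
V₂ = V₁ · sin φ₁ / sin φ₂ = 29.0 × sin 67° / sin 49°
V₂ = 29.0 × 0.9205/0.7547 = 35 m/s

35 m/s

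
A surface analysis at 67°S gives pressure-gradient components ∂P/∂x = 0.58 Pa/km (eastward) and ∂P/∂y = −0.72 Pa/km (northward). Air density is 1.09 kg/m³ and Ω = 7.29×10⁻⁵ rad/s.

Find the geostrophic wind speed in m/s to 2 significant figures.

Coriolis parameter at 67°S:
f = 2Ω sin φ = 2 × 7.29×10⁻⁵ × sin 67° = 1.34×10⁻⁴ s⁻¹
In the Southern Hemisphere f is negative: f = −1.34×10⁻⁴ s⁻¹.
Component geostrophic relations (x east, y north):
u_g = −(1/(fρ)) ∂P/∂y,  v_g = (1/(fρ)) ∂P/∂x
u_g = −(−0.72×10⁻³)/(−1.34×10⁻⁴ × 1.09) = −4.92 m/s;  v_g = (0.58×10⁻³)/(−1.34×10⁻⁴ × 1.09) = −3.96 m/s
|V_g| = √(u_g² + v_g²) = 6.32 m/s

6.3 m/s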